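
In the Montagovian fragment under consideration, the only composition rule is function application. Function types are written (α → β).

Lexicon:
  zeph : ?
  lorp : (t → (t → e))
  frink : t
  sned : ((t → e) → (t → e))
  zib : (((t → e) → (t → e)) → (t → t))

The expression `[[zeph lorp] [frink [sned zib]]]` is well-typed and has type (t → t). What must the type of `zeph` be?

At [[zeph lorp] [frink [sned zib]]] (required: (t → t)): [frink [sned zib]] is t, which is not a function with range (t → t); hence [zeph lorp] is the functor — type (t → (t → t)).
At [zeph lorp] (required: (t → (t → t))): lorp is (t → (t → e)), which is not a function with range (t → (t → t)); hence zeph is the functor — type ((t → (t → e)) → (t → (t → t))).

((t → (t → e)) → (t → (t → t)))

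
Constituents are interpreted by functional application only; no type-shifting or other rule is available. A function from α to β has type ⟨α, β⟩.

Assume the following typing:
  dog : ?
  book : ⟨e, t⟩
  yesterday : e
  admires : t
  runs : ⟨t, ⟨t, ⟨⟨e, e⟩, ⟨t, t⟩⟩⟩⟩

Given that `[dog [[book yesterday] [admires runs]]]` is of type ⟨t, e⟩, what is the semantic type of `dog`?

⟨⟨⟨e, e⟩, ⟨t, t⟩⟩, ⟨t, e⟩⟩

[dog [[book yesterday] [admires runs]]] must have type ⟨t, e⟩. The sister [[book yesterday] [admires runs]] has type ⟨⟨e, e⟩, ⟨t, t⟩⟩; that is not a function onto ⟨t, e⟩, so dog must be the functor, of type ⟨⟨⟨e, e⟩, ⟨t, t⟩⟩, ⟨t, e⟩⟩.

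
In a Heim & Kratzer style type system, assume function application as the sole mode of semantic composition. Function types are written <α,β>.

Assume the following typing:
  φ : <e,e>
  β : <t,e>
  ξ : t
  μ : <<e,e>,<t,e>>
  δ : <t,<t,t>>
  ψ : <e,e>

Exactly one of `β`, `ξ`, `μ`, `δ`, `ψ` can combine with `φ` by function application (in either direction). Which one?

β : <t,e> — no; φ wants e, and β wants t.
ξ : t — no; φ wants e, and ξ wants nothing (atomic).
μ — combines: μ : <<e,e>,<t,e>> takes φ : <e,e> as argument, giving <t,e>.
δ : <t,<t,t>> — no; φ wants e, and δ wants t.
ψ : <e,e> — no; φ wants e, and ψ wants e.

μ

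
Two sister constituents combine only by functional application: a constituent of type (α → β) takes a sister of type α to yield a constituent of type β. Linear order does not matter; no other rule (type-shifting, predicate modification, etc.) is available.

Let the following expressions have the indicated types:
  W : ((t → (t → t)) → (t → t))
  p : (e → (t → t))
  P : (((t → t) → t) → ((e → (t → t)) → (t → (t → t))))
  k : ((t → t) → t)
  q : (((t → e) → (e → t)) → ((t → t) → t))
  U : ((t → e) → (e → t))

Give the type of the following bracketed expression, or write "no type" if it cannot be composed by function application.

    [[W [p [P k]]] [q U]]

[P k]: (((t → t) → t) → ((e → (t → t)) → (t → (t → t)))) applied to ((t → t) → t) yields ((e → (t → t)) → (t → (t → t))).
[p [P k]]: ((e → (t → t)) → (t → (t → t))) applied to (e → (t → t)) yields (t → (t → t)).
[W [p [P k]]]: ((t → (t → t)) → (t → t)) applied to (t → (t → t)) yields (t → t).
[q U]: (((t → e) → (e → t)) → ((t → t) → t)) applied to ((t → e) → (e → t)) yields ((t → t) → t).
[[W [p [P k]]] [q U]]: ((t → t) → t) applied to (t → t) yields t.

t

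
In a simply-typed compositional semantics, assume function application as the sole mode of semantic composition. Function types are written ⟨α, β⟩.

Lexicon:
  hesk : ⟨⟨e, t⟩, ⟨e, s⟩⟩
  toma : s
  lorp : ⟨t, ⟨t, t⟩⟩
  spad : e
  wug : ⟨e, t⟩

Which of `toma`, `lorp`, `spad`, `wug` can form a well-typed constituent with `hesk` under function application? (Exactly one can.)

wug

toma : s — neither side's domain matches the other.
lorp : ⟨t, ⟨t, t⟩⟩ — neither side's domain matches the other.
spad : e — neither side's domain matches the other.
wug — combines: hesk : ⟨⟨e, t⟩, ⟨e, s⟩⟩ takes wug : ⟨e, t⟩ as argument, giving ⟨e, s⟩.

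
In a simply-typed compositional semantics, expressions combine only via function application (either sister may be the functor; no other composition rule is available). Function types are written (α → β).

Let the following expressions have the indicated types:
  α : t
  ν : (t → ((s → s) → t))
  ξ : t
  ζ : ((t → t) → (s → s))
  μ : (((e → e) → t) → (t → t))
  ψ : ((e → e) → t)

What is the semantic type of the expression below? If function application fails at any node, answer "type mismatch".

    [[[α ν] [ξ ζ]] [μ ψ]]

At [α ν], ν : (t → ((s → s) → t)) takes α : t, giving ((s → s) → t).
[ξ ζ]: t and ((t → t) → (s → s)) cannot combine by function application — type clash.

type mismatch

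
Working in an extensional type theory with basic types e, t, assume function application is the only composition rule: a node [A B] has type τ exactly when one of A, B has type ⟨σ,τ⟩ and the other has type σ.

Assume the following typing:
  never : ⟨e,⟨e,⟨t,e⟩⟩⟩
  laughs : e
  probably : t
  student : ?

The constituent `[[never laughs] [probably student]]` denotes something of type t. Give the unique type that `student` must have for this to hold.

At [[never laughs] [probably student]] (required: t): [never laughs] is ⟨e,⟨t,e⟩⟩, which is not a function with range t; hence [probably student] is the functor — type ⟨⟨e,⟨t,e⟩⟩,t⟩.
At [probably student] (required: ⟨⟨e,⟨t,e⟩⟩,t⟩): probably is t, which is not a function with range ⟨⟨e,⟨t,e⟩⟩,t⟩; hence student is the functor — type ⟨t,⟨⟨e,⟨t,e⟩⟩,t⟩⟩.

⟨t,⟨⟨e,⟨t,e⟩⟩,t⟩⟩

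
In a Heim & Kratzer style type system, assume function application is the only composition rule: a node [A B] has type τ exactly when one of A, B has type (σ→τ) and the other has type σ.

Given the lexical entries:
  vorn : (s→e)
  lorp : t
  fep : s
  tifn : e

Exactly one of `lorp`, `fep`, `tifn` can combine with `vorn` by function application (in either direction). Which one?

lorp : t — does not combine with vorn.
fep — combines: vorn : (s→e) takes fep : s as argument, giving e.
tifn : e — does not combine with vorn.

fep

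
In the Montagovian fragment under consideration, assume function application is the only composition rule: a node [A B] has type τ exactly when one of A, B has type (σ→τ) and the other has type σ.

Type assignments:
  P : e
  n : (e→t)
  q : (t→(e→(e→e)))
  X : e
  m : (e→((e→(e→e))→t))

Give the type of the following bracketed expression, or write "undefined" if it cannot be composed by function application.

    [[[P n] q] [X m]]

t

[P n] — n of type (e→t) combines with P of type e: type t.
[[P n] q] — q of type (t→(e→(e→e))) combines with [P n] of type t: type (e→(e→e)).
[X m] — m of type (e→((e→(e→e))→t)) combines with X of type e: type ((e→(e→e))→t).
[[[P n] q] [X m]] — [X m] of type ((e→(e→e))→t) combines with [[P n] q] of type (e→(e→e)): type t.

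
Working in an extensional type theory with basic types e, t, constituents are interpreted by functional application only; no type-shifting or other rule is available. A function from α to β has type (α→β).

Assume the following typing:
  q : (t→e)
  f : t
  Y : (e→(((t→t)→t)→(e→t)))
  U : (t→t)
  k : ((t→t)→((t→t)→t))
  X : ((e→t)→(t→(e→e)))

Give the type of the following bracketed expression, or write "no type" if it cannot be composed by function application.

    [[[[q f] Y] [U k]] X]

(t→(e→e))

[q f] — q of type (t→e) combines with f of type t: type e.
[[q f] Y] — Y of type (e→(((t→t)→t)→(e→t))) combines with [q f] of type e: type (((t→t)→t)→(e→t)).
[U k] — k of type ((t→t)→((t→t)→t)) combines with U of type (t→t): type ((t→t)→t).
[[[q f] Y] [U k]] — [[q f] Y] of type (((t→t)→t)→(e→t)) combines with [U k] of type ((t→t)→t): type (e→t).
[[[[q f] Y] [U k]] X] — X of type ((e→t)→(t→(e→e))) combines with [[[q f] Y] [U k]] of type (e→t): type (t→(e→e)).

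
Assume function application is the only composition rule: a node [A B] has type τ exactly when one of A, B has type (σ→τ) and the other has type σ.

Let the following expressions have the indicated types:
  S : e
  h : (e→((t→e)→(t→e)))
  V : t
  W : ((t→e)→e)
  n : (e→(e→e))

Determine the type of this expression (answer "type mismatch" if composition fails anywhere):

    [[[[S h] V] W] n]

[S h]: h is (e→((t→e)→(t→e))), S is e; result ((t→e)→(t→e)).
At [[S h] V]: neither ((t→e)→(t→e)) nor t can take the other as argument; the node is ill-typed.

type mismatch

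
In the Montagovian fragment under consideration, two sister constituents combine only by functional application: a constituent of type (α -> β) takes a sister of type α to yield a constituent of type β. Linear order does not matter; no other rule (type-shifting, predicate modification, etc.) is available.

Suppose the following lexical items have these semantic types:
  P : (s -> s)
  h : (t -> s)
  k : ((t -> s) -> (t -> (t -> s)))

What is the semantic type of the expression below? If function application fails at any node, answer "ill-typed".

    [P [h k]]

ill-typed

[h k] — k of type ((t -> s) -> (t -> (t -> s))) combines with h of type (t -> s): type (t -> (t -> s)).
At [P [h k]]: neither (s -> s) nor (t -> (t -> s)) can take the other as argument; the node is ill-typed.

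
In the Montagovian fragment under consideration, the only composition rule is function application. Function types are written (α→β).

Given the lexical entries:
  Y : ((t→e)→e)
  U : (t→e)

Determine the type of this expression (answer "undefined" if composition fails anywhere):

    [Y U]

e

[Y U]: Y is ((t→e)→e), U is (t→e); result e.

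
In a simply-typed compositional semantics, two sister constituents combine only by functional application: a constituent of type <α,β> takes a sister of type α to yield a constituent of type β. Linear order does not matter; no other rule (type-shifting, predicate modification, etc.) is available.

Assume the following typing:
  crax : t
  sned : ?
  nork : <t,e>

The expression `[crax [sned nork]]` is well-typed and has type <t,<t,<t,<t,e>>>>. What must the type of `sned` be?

<<t,e>,<t,<t,<t,<t,<t,e>>>>>>

[crax [sned nork]] must have type <t,<t,<t,<t,e>>>>. The sister crax has type t; that is not a function onto <t,<t,<t,<t,e>>>>, so [sned nork] must be the functor, of type <t,<t,<t,<t,<t,e>>>>>.
[sned nork] must have type <t,<t,<t,<t,<t,e>>>>>. The sister nork has type <t,e>; that is not a function onto <t,<t,<t,<t,<t,e>>>>>, so sned must be the functor, of type <<t,e>,<t,<t,<t,<t,<t,e>>>>>>.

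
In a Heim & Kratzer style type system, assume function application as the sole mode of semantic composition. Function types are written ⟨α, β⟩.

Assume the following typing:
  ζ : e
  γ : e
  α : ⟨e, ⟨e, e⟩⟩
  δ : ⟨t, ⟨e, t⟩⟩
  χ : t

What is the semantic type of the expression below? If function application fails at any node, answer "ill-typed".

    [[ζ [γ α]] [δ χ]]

t

At [γ α], α : ⟨e, ⟨e, e⟩⟩ takes γ : e, giving ⟨e, e⟩.
At [ζ [γ α]], [γ α] : ⟨e, e⟩ takes ζ : e, giving e.
At [δ χ], δ : ⟨t, ⟨e, t⟩⟩ takes χ : t, giving ⟨e, t⟩.
At [[ζ [γ α]] [δ χ]], [δ χ] : ⟨e, t⟩ takes [ζ [γ α]] : e, giving t.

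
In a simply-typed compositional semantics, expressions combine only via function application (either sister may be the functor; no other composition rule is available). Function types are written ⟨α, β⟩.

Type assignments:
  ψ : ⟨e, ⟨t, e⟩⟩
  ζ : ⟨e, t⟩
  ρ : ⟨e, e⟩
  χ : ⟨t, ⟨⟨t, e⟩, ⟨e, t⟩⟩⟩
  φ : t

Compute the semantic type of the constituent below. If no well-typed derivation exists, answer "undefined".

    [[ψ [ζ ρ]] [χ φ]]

At [ζ ρ]: neither ⟨e, t⟩ nor ⟨e, e⟩ can take the other as argument; the node is ill-typed.

undefined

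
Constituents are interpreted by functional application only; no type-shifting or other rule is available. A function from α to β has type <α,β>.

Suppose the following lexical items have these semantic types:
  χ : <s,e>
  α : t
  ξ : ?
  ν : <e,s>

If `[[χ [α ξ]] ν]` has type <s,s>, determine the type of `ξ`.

<t,<<s,e>,<<e,s>,<s,s>>>>

For [[χ [α ξ]] ν] to have type <s,s> with ν of type <e,s>, [χ [α ξ]] must be the function: [χ [α ξ]] : <<e,s>,<s,s>>.
For [χ [α ξ]] to have type <<e,s>,<s,s>> with χ of type <s,e>, [α ξ] must be the function: [α ξ] : <<s,e>,<<e,s>,<s,s>>>.
For [α ξ] to have type <<s,e>,<<e,s>,<s,s>>> with α of type t, ξ must be the function: ξ : <t,<<s,e>,<<e,s>,<s,s>>>>.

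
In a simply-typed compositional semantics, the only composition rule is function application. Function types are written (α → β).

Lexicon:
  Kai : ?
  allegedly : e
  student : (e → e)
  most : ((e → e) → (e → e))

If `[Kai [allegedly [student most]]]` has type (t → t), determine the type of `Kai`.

[Kai [allegedly [student most]]] is required to be (t → t). [allegedly [student most]] : e cannot yield (t → t) as functor, so Kai : (e → (t → t)).

(e → (t → t))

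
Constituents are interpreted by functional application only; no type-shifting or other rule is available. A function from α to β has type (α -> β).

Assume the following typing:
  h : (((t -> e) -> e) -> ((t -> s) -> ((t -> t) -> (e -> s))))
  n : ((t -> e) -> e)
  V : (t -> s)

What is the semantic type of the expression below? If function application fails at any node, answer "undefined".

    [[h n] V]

((t -> t) -> (e -> s))

[h n]: h is (((t -> e) -> e) -> ((t -> s) -> ((t -> t) -> (e -> s)))), n is ((t -> e) -> e); result ((t -> s) -> ((t -> t) -> (e -> s))).
[[h n] V]: [h n] is ((t -> s) -> ((t -> t) -> (e -> s))), V is (t -> s); result ((t -> t) -> (e -> s)).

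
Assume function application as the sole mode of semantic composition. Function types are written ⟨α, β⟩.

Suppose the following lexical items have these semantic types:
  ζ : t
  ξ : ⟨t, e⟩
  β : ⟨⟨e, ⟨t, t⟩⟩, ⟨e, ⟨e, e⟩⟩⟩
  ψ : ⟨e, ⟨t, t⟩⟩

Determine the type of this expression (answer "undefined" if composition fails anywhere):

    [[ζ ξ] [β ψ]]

[ζ ξ]: ξ is ⟨t, e⟩, ζ is t; result e.
[β ψ]: β is ⟨⟨e, ⟨t, t⟩⟩, ⟨e, ⟨e, e⟩⟩⟩, ψ is ⟨e, ⟨t, t⟩⟩; result ⟨e, ⟨e, e⟩⟩.
[[ζ ξ] [β ψ]]: [β ψ] is ⟨e, ⟨e, e⟩⟩, [ζ ξ] is e; result ⟨e, e⟩.

⟨e, e⟩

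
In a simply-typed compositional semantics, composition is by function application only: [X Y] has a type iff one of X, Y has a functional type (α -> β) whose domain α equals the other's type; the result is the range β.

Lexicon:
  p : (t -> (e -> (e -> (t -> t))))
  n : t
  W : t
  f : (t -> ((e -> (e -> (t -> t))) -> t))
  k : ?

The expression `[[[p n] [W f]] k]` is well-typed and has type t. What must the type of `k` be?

For [[[p n] [W f]] k] to have type t with [[p n] [W f]] of type t, k must be the function: k : (t -> t).

(t -> t)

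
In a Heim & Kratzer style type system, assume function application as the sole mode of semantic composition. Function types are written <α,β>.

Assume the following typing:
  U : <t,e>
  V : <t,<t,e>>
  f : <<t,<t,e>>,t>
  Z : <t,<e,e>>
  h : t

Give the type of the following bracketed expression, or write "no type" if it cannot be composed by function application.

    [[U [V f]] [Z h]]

[V f] — f of type <<t,<t,e>>,t> combines with V of type <t,<t,e>>: type t.
[U [V f]] — U of type <t,e> combines with [V f] of type t: type e.
[Z h] — Z of type <t,<e,e>> combines with h of type t: type <e,e>.
[[U [V f]] [Z h]] — [Z h] of type <e,e> combines with [U [V f]] of type e: type e.

e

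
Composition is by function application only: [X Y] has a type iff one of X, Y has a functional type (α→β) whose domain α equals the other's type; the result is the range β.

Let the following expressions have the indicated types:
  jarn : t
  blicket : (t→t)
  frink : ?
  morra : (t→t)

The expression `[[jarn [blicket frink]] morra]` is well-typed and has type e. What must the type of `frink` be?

[[jarn [blicket frink]] morra] is required to be e. morra : (t→t) cannot yield e as functor, so [jarn [blicket frink]] : ((t→t)→e).
[jarn [blicket frink]] is required to be ((t→t)→e). jarn : t cannot yield ((t→t)→e) as functor, so [blicket frink] : (t→((t→t)→e)).
[blicket frink] is required to be (t→((t→t)→e)). blicket : (t→t) cannot yield (t→((t→t)→e)) as functor, so frink : ((t→t)→(t→((t→t)→e))).

((t→t)→(t→((t→t)→e)))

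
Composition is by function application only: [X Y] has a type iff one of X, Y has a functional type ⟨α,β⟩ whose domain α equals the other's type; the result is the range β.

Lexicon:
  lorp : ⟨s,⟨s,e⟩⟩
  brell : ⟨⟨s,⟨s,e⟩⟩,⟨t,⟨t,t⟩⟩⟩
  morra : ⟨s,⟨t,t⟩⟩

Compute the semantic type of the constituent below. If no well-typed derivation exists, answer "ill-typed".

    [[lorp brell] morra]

ill-typed

[lorp brell]: ⟨⟨s,⟨s,e⟩⟩,⟨t,⟨t,t⟩⟩⟩ applied to ⟨s,⟨s,e⟩⟩ yields ⟨t,⟨t,t⟩⟩.
At [[lorp brell] morra]: neither ⟨t,⟨t,t⟩⟩ nor ⟨s,⟨t,t⟩⟩ can take the other as argument; the node is ill-typed.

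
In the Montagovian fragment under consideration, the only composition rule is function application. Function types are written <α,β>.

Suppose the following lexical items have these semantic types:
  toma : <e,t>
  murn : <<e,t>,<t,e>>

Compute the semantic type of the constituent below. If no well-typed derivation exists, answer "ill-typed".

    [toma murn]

[toma murn] — murn of type <<e,t>,<t,e>> combines with toma of type <e,t>: type <t,e>.

<t,e>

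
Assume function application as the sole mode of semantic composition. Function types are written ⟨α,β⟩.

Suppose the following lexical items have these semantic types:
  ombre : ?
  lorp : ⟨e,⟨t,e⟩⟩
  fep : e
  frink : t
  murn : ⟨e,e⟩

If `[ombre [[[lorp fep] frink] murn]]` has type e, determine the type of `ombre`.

[ombre [[[lorp fep] frink] murn]] is required to be e. [[[lorp fep] frink] murn] : e cannot yield e as functor, so ombre : ⟨e,e⟩.

⟨e,e⟩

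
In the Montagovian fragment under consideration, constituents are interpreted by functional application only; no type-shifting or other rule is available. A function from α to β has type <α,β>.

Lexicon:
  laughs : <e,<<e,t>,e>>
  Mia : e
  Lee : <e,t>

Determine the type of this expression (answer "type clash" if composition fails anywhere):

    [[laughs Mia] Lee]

[laughs Mia] — laughs of type <e,<<e,t>,e>> combines with Mia of type e: type <<e,t>,e>.
[[laughs Mia] Lee] — [laughs Mia] of type <<e,t>,e> combines with Lee of type <e,t>: type e.

e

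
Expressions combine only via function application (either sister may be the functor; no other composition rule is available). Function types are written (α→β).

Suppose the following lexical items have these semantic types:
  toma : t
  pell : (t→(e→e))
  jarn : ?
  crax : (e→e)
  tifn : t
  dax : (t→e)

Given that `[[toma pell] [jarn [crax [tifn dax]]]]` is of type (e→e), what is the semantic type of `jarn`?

(e→((e→e)→(e→e)))

[[toma pell] [jarn [crax [tifn dax]]]] is required to be (e→e). [toma pell] : (e→e) cannot yield (e→e) as functor, so [jarn [crax [tifn dax]]] : ((e→e)→(e→e)).
[jarn [crax [tifn dax]]] is required to be ((e→e)→(e→e)). [crax [tifn dax]] : e cannot yield ((e→e)→(e→e)) as functor, so jarn : (e→((e→e)→(e→e))).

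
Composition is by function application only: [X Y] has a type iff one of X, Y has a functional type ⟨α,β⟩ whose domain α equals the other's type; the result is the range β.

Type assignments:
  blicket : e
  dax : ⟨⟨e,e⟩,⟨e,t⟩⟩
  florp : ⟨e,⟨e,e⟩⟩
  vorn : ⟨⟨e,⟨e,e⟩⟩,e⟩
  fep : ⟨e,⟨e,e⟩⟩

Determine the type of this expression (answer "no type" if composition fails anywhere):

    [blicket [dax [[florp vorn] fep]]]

t

At [florp vorn], vorn : ⟨⟨e,⟨e,e⟩⟩,e⟩ takes florp : ⟨e,⟨e,e⟩⟩, giving e.
At [[florp vorn] fep], fep : ⟨e,⟨e,e⟩⟩ takes [florp vorn] : e, giving ⟨e,e⟩.
At [dax [[florp vorn] fep]], dax : ⟨⟨e,e⟩,⟨e,t⟩⟩ takes [[florp vorn] fep] : ⟨e,e⟩, giving ⟨e,t⟩.
At [blicket [dax [[florp vorn] fep]]], [dax [[florp vorn] fep]] : ⟨e,t⟩ takes blicket : e, giving t.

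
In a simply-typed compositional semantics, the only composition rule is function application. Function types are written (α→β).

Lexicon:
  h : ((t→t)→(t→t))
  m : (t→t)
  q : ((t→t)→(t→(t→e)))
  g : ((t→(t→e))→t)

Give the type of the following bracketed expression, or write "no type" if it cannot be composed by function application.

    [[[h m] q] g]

At [h m], h : ((t→t)→(t→t)) takes m : (t→t), giving (t→t).
At [[h m] q], q : ((t→t)→(t→(t→e))) takes [h m] : (t→t), giving (t→(t→e)).
At [[[h m] q] g], g : ((t→(t→e))→t) takes [[h m] q] : (t→(t→e)), giving t.

t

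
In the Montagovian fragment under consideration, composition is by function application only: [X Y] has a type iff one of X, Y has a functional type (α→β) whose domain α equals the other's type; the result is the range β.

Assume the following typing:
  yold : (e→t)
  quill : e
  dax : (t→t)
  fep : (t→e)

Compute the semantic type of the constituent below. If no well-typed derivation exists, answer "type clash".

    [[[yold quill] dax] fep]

e

At [yold quill], yold : (e→t) takes quill : e, giving t.
At [[yold quill] dax], dax : (t→t) takes [yold quill] : t, giving t.
At [[[yold quill] dax] fep], fep : (t→e) takes [[yold quill] dax] : t, giving e.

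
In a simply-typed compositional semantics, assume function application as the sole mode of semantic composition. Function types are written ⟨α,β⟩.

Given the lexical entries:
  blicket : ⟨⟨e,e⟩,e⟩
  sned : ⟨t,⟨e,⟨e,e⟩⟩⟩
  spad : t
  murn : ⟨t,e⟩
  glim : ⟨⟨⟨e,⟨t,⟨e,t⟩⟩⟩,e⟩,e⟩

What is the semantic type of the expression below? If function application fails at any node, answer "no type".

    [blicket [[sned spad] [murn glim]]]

[sned spad]: ⟨t,⟨e,⟨e,e⟩⟩⟩ applied to t yields ⟨e,⟨e,e⟩⟩.
[murn glim]: ⟨t,e⟩ and ⟨⟨⟨e,⟨t,⟨e,t⟩⟩⟩,e⟩,e⟩ cannot combine by function application — type clash.

no type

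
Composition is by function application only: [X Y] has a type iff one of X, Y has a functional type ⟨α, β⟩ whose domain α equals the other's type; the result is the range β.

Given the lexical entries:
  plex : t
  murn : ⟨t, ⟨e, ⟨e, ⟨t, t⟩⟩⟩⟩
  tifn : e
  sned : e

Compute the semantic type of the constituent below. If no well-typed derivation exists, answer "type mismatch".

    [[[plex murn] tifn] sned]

[plex murn] — murn of type ⟨t, ⟨e, ⟨e, ⟨t, t⟩⟩⟩⟩ combines with plex of type t: type ⟨e, ⟨e, ⟨t, t⟩⟩⟩.
[[plex murn] tifn] — [plex murn] of type ⟨e, ⟨e, ⟨t, t⟩⟩⟩ combines with tifn of type e: type ⟨e, ⟨t, t⟩⟩.
[[[plex murn] tifn] sned] — [[plex murn] tifn] of type ⟨e, ⟨t, t⟩⟩ combines with sned of type e: type ⟨t, t⟩.

⟨t, t⟩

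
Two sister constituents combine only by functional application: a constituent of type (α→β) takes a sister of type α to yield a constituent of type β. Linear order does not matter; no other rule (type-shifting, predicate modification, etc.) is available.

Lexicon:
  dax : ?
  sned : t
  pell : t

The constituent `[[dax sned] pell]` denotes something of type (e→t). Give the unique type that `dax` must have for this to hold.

For [[dax sned] pell] to have type (e→t) with pell of type t, [dax sned] must be the function: [dax sned] : (t→(e→t)).
For [dax sned] to have type (t→(e→t)) with sned of type t, dax must be the function: dax : (t→(t→(e→t))).

(t→(t→(e→t)))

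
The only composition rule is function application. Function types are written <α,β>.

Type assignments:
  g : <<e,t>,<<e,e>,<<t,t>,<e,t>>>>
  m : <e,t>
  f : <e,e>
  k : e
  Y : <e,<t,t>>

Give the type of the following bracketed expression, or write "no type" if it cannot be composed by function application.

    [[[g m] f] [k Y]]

At [g m], g : <<e,t>,<<e,e>,<<t,t>,<e,t>>>> takes m : <e,t>, giving <<e,e>,<<t,t>,<e,t>>>.
At [[g m] f], [g m] : <<e,e>,<<t,t>,<e,t>>> takes f : <e,e>, giving <<t,t>,<e,t>>.
At [k Y], Y : <e,<t,t>> takes k : e, giving <t,t>.
At [[[g m] f] [k Y]], [[g m] f] : <<t,t>,<e,t>> takes [k Y] : <t,t>, giving <e,t>.

<e,t>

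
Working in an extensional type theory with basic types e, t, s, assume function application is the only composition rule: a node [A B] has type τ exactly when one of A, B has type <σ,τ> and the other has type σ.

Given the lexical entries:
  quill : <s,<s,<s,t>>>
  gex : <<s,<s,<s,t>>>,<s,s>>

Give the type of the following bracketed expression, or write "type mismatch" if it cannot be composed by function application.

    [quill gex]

<s,s>

At [quill gex], gex : <<s,<s,<s,t>>>,<s,s>> takes quill : <s,<s,<s,t>>>, giving <s,s>.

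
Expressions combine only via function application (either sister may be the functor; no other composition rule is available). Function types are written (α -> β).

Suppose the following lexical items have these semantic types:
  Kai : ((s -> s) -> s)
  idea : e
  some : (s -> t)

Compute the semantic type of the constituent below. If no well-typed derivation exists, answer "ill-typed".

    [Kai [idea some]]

ill-typed

[idea some]: e and (s -> t) cannot combine by function application — type clash.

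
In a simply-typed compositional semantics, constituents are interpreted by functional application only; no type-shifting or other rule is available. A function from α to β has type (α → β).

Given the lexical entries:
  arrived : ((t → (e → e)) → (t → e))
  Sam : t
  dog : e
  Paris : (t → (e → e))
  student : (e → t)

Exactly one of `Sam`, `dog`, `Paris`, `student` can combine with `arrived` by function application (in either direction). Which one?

Sam : t — neither side's domain matches the other.
dog : e — neither side's domain matches the other.
Paris — combines: arrived : ((t → (e → e)) → (t → e)) takes Paris : (t → (e → e)) as argument, giving (t → e).
student : (e → t) — neither side's domain matches the other.

Paris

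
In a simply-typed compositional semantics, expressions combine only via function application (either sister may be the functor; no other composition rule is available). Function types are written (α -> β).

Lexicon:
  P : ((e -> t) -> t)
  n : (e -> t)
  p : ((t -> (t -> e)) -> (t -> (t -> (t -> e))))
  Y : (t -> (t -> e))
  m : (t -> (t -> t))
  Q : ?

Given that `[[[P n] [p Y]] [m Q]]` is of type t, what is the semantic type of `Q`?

((t -> (t -> t)) -> ((t -> (t -> e)) -> t))

[[[P n] [p Y]] [m Q]] is required to be t. [[P n] [p Y]] : (t -> (t -> e)) cannot yield t as functor, so [m Q] : ((t -> (t -> e)) -> t).
[m Q] is required to be ((t -> (t -> e)) -> t). m : (t -> (t -> t)) cannot yield ((t -> (t -> e)) -> t) as functor, so Q : ((t -> (t -> t)) -> ((t -> (t -> e)) -> t)).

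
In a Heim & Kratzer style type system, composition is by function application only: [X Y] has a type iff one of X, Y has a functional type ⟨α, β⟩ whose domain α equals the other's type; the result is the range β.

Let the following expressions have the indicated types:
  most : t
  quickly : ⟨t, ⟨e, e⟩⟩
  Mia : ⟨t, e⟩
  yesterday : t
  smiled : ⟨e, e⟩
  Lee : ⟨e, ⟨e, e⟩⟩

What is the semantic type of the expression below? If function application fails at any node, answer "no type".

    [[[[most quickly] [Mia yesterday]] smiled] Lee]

⟨e, e⟩

[most quickly]: ⟨t, ⟨e, e⟩⟩ applied to t yields ⟨e, e⟩.
[Mia yesterday]: ⟨t, e⟩ applied to t yields e.
[[most quickly] [Mia yesterday]]: ⟨e, e⟩ applied to e yields e.
[[[most quickly] [Mia yesterday]] smiled]: ⟨e, e⟩ applied to e yields e.
[[[[most quickly] [Mia yesterday]] smiled] Lee]: ⟨e, ⟨e, e⟩⟩ applied to e yields ⟨e, e⟩.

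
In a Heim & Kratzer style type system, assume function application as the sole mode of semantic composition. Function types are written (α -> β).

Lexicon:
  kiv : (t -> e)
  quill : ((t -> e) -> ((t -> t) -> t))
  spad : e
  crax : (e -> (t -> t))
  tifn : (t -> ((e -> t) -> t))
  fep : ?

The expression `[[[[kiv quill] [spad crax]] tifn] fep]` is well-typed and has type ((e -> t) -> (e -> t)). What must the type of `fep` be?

(((e -> t) -> t) -> ((e -> t) -> (e -> t)))

[[[[kiv quill] [spad crax]] tifn] fep] must have type ((e -> t) -> (e -> t)). The sister [[[kiv quill] [spad crax]] tifn] has type ((e -> t) -> t); that is not a function onto ((e -> t) -> (e -> t)), so fep must be the functor, of type (((e -> t) -> t) -> ((e -> t) -> (e -> t))).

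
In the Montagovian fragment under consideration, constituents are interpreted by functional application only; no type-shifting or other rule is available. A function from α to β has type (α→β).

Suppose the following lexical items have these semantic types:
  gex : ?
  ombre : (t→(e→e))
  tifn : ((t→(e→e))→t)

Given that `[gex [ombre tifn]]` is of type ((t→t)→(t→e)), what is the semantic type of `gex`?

(t→((t→t)→(t→e)))

At [gex [ombre tifn]] (required: ((t→t)→(t→e))): [ombre tifn] is t, which is not a function with range ((t→t)→(t→e)); hence gex is the functor — type (t→((t→t)→(t→e))).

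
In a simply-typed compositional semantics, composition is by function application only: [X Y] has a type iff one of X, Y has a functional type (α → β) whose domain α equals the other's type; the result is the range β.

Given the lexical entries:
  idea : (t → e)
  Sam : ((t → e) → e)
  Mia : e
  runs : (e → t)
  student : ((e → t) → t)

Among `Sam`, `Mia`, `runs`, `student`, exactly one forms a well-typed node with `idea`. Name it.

Sam — combines: Sam : ((t → e) → e) takes idea : (t → e) as argument, giving e.
Mia : e — idea needs t; Mia needs nothing (atomic); neither fits.
runs : (e → t) — idea needs t; runs needs e; neither fits.
student : ((e → t) → t) — idea needs t; student needs (e → t); neither fits.

Sam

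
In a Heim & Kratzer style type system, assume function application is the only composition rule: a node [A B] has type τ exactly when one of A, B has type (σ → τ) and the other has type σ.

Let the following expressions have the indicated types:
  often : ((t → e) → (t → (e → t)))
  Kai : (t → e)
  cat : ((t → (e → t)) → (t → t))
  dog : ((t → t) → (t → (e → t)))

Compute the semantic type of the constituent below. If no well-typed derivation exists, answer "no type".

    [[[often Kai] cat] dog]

(t → (e → t))

[often Kai]: functor often : ((t → e) → (t → (e → t))), argument Kai : (t → e); result (t → (e → t)).
[[often Kai] cat]: functor cat : ((t → (e → t)) → (t → t)), argument [often Kai] : (t → (e → t)); result (t → t).
[[[often Kai] cat] dog]: functor dog : ((t → t) → (t → (e → t))), argument [[often Kai] cat] : (t → t); result (t → (e → t)).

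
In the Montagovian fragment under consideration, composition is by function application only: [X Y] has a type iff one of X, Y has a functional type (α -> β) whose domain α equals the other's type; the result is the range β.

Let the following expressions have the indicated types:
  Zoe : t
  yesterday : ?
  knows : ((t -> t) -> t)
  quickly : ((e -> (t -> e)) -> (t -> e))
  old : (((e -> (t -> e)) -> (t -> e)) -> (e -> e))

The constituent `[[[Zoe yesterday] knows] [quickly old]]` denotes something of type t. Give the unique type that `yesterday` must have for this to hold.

For [[[Zoe yesterday] knows] [quickly old]] to have type t with [quickly old] of type (e -> e), [[Zoe yesterday] knows] must be the function: [[Zoe yesterday] knows] : ((e -> e) -> t).
For [[Zoe yesterday] knows] to have type ((e -> e) -> t) with knows of type ((t -> t) -> t), [Zoe yesterday] must be the function: [Zoe yesterday] : (((t -> t) -> t) -> ((e -> e) -> t)).
For [Zoe yesterday] to have type (((t -> t) -> t) -> ((e -> e) -> t)) with Zoe of type t, yesterday must be the function: yesterday : (t -> (((t -> t) -> t) -> ((e -> e) -> t))).

(t -> (((t -> t) -> t) -> ((e -> e) -> t)))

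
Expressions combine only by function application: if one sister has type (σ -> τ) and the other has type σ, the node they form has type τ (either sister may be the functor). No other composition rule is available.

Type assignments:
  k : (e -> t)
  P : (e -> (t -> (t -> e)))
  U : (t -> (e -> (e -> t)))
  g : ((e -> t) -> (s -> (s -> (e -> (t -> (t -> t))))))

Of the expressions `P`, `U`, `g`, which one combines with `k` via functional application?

P : (e -> (t -> (t -> e))) — neither side's domain matches the other.
U : (t -> (e -> (e -> t))) — neither side's domain matches the other.
g — combines: g : ((e -> t) -> (s -> (s -> (e -> (t -> (t -> t)))))) takes k : (e -> t) as argument, giving (s -> (s -> (e -> (t -> (t -> t))))).

g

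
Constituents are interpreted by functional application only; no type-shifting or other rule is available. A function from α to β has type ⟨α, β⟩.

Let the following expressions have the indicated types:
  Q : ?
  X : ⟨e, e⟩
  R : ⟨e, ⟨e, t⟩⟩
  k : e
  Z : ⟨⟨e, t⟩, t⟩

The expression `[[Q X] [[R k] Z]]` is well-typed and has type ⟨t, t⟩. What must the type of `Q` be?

⟨⟨e, e⟩, ⟨t, ⟨t, t⟩⟩⟩

[[Q X] [[R k] Z]] is required to be ⟨t, t⟩. [[R k] Z] : t cannot yield ⟨t, t⟩ as functor, so [Q X] : ⟨t, ⟨t, t⟩⟩.
[Q X] is required to be ⟨t, ⟨t, t⟩⟩. X : ⟨e, e⟩ cannot yield ⟨t, ⟨t, t⟩⟩ as functor, so Q : ⟨⟨e, e⟩, ⟨t, ⟨t, t⟩⟩⟩.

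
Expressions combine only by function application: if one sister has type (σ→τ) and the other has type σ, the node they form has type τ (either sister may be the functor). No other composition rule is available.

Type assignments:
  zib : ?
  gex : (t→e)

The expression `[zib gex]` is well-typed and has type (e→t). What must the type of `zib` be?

((t→e)→(e→t))

For [zib gex] to have type (e→t) with gex of type (t→e), zib must be the function: zib : ((t→e)→(e→t)).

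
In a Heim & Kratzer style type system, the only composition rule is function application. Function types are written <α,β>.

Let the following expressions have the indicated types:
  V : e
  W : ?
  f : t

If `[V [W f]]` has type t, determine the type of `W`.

[V [W f]] is required to be t. V : e cannot yield t as functor, so [W f] : <e,t>.
[W f] is required to be <e,t>. f : t cannot yield <e,t> as functor, so W : <t,<e,t>>.

<t,<e,t>>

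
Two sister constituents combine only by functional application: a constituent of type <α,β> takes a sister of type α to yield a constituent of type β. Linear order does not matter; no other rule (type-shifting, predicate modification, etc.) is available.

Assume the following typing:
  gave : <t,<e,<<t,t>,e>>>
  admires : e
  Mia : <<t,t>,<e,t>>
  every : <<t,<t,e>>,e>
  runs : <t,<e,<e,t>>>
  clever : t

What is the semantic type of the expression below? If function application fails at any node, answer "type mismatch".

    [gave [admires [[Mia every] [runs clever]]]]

type mismatch

[Mia every]: <<t,t>,<e,t>> with <<t,<t,e>>,e> — neither is a function whose domain matches the other; composition fails here.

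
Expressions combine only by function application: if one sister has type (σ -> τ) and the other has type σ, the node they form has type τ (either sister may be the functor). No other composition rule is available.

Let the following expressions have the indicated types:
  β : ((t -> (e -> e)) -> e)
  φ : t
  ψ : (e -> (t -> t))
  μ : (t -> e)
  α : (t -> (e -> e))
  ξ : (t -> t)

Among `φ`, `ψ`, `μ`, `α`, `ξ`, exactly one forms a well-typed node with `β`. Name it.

φ : t — does not combine with β.
ψ : (e -> (t -> t)) — does not combine with β.
μ : (t -> e) — does not combine with β.
α — combines: β : ((t -> (e -> e)) -> e) takes α : (t -> (e -> e)) as argument, giving e.
ξ : (t -> t) — does not combine with β.

α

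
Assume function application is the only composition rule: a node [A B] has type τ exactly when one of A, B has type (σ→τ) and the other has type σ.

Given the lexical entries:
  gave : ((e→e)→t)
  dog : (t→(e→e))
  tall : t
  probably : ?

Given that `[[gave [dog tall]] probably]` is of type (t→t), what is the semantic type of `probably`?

(t→(t→t))

[[gave [dog tall]] probably] is required to be (t→t). [gave [dog tall]] : t cannot yield (t→t) as functor, so probably : (t→(t→t)).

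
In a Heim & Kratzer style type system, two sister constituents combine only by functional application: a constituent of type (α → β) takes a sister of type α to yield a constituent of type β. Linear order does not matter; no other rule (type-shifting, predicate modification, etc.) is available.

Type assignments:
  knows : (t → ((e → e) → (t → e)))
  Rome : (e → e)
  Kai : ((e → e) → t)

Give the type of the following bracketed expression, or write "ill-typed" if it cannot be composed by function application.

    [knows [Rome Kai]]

[Rome Kai]: functor Kai : ((e → e) → t), argument Rome : (e → e); result t.
[knows [Rome Kai]]: functor knows : (t → ((e → e) → (t → e))), argument [Rome Kai] : t; result ((e → e) → (t → e)).

((e → e) → (t → e))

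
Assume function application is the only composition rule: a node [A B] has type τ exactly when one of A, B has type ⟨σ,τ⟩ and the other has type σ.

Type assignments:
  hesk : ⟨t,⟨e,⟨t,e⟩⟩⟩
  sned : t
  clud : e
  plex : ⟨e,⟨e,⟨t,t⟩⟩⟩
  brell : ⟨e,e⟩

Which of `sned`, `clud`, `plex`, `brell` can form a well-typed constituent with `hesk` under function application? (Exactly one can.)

sned — combines: hesk : ⟨t,⟨e,⟨t,e⟩⟩⟩ takes sned : t as argument, giving ⟨e,⟨t,e⟩⟩.
clud : e — neither side's domain matches the other.
plex : ⟨e,⟨e,⟨t,t⟩⟩⟩ — neither side's domain matches the other.
brell : ⟨e,e⟩ — neither side's domain matches the other.

sned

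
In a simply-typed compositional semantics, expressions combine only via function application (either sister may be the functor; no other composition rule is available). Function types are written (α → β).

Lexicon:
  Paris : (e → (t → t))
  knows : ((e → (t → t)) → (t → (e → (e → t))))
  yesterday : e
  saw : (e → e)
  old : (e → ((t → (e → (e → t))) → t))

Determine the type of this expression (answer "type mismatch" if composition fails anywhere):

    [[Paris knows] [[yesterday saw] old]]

t

[Paris knows]: functor knows : ((e → (t → t)) → (t → (e → (e → t)))), argument Paris : (e → (t → t)); result (t → (e → (e → t))).
[yesterday saw]: functor saw : (e → e), argument yesterday : e; result e.
[[yesterday saw] old]: functor old : (e → ((t → (e → (e → t))) → t)), argument [yesterday saw] : e; result ((t → (e → (e → t))) → t).
[[Paris knows] [[yesterday saw] old]]: functor [[yesterday saw] old] : ((t → (e → (e → t))) → t), argument [Paris knows] : (t → (e → (e → t))); result t.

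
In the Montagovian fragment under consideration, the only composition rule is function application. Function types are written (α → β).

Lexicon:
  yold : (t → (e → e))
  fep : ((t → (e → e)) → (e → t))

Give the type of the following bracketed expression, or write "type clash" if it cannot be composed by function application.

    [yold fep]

(e → t)

[yold fep]: ((t → (e → e)) → (e → t)) applied to (t → (e → e)) yields (e → t).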